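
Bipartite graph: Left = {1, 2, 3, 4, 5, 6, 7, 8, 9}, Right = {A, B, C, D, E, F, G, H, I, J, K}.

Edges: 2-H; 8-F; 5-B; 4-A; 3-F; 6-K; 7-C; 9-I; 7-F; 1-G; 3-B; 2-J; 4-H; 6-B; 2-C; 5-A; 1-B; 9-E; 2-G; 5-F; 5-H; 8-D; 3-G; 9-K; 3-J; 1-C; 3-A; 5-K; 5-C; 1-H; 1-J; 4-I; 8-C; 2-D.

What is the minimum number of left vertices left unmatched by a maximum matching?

One maximum matching: 1→H, 2→G, 3→J, 4→I, 5→A, 6→B, 7→C, 8→F, 9→E.
This saturates every left vertex, so 9 is the maximum.
That matches 9 of the 9, leaving 0 unmatched; no matching can do better.

0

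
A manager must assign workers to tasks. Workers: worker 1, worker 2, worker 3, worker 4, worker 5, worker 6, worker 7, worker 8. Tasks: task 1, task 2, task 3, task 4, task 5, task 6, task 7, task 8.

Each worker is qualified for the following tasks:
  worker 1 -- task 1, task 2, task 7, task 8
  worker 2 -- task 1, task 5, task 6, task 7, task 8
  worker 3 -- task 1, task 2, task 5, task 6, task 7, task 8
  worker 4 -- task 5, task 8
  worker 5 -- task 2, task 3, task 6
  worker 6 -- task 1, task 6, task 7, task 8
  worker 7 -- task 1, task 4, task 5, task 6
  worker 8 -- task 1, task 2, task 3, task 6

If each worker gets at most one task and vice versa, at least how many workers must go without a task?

A valid assignment of size 8: worker 1-task 8, worker 2-task 1, worker 3-task 6, worker 4-task 5, worker 5-task 3, worker 6-task 7, worker 7-task 4, worker 8-task 2.
All 8 workers are matched, so no larger matching exists.
That matches 8 of the 8, leaving 0 unmatched; no matching can do better.

0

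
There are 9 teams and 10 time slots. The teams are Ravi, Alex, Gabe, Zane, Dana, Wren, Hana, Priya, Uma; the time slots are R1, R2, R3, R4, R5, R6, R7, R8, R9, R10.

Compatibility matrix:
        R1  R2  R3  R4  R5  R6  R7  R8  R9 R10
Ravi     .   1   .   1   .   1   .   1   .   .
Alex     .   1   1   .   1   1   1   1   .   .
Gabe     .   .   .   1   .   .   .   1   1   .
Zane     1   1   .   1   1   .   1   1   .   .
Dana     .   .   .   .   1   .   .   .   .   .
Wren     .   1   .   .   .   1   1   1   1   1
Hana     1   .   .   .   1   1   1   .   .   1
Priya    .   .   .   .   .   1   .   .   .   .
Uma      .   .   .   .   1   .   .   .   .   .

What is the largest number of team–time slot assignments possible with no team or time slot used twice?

For example, pair Ravi→R4, Alex→R3, Gabe→R8, Zane→R2, Dana→R5, Wren→R9, Hana→R10, Priya→R6.
The set {Dana, Uma} has only 1 neighbour ({R5}), so by Hall's theorem at most 8 of the 9 teams can be matched.

8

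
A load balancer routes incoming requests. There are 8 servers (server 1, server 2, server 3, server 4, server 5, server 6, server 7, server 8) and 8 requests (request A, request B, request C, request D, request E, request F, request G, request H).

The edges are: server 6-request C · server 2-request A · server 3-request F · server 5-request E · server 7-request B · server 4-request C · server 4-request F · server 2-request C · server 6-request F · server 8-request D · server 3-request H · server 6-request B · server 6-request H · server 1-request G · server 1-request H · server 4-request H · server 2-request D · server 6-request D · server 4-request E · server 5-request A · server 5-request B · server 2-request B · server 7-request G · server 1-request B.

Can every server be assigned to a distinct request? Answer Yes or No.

One maximum matching: server 1-request G, server 2-request C, server 3-request F, server 4-request E, server 5-request A, server 6-request H, server 7-request B, server 8-request D.
All 8 servers are covered.

Yes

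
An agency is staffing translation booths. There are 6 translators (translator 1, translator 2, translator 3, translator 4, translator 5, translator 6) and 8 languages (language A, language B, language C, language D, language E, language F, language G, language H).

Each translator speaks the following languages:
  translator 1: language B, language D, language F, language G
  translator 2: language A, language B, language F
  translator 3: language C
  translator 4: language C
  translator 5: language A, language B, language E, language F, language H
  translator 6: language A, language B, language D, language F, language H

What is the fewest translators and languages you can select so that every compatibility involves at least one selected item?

5

The 5 edges translator 1–language G, translator 2–language A, translator 3–language C, translator 5–language B, translator 6–language F form a matching, so any vertex cover needs at least 5 vertices (one per matched edge).
Conversely {translator 1, translator 2, translator 5, translator 6, language C} meets every edge and has exactly 5 vertices, so 5 is optimal.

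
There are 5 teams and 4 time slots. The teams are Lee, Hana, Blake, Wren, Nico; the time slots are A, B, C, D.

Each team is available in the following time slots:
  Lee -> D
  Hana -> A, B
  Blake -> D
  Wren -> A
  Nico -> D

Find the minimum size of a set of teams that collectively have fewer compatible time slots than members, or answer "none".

2

Take S = {Lee, Blake}. Its neighbourhood is {D}, so |N(S)| = 1 < |S| = 2.
No single vertex violates Hall's condition since each has at least one neighbour, so 2 is the minimum.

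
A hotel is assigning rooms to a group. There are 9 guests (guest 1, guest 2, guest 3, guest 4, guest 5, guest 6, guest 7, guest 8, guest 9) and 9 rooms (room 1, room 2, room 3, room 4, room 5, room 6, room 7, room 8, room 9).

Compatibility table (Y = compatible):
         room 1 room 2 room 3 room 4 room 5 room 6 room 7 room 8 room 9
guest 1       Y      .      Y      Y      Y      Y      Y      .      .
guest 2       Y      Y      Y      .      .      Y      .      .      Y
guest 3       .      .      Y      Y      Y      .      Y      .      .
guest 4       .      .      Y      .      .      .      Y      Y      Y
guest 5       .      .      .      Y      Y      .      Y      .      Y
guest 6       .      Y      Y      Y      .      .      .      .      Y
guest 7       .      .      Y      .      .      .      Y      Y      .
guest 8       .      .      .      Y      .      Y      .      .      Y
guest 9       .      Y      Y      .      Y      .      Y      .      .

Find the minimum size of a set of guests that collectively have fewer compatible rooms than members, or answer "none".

A matching saturating every guest exists, for instance guest 1→room 1, guest 2→room 2, guest 3→room 5, guest 4→room 3, guest 5→room 9, guest 6→room 4, guest 7→room 8, guest 8→room 6, guest 9→room 7.
By Hall's marriage theorem, this means |N(S)| ≥ |S| for every subset S, so no violating subset exists.

none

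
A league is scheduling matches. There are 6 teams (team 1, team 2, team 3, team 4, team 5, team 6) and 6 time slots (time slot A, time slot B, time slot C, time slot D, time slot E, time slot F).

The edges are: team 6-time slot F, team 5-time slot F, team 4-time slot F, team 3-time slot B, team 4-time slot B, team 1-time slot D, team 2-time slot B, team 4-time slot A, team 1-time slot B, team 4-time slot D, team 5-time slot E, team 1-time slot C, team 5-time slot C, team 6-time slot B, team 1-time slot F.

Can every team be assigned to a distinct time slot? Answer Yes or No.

No

The set {team 2, team 3} has only 1 neighbour ({time slot B}), so by Hall's theorem at most 5 of the 6 teams can be matched.
Hence no matching covers every team.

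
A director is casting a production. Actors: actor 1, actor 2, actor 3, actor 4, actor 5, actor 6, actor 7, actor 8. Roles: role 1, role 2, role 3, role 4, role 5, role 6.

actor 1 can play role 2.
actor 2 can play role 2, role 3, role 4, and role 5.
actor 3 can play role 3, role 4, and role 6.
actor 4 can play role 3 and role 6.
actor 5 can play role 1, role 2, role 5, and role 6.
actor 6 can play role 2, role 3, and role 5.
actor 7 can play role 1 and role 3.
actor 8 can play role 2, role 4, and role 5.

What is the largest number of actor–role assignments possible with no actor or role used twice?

6

One maximum matching: actor 1–role 2, actor 2–role 5, actor 3–role 4, actor 4–role 6, actor 5–role 1, actor 6–role 3.
The set {actor 1, actor 2, actor 3, actor 4, actor 5, actor 6, actor 7, actor 8} has only 6 neighbours ({role 1, role 2, role 3, role 4, role 5, role 6}), so by Hall's theorem at most 6 of the 8 actors can be matched.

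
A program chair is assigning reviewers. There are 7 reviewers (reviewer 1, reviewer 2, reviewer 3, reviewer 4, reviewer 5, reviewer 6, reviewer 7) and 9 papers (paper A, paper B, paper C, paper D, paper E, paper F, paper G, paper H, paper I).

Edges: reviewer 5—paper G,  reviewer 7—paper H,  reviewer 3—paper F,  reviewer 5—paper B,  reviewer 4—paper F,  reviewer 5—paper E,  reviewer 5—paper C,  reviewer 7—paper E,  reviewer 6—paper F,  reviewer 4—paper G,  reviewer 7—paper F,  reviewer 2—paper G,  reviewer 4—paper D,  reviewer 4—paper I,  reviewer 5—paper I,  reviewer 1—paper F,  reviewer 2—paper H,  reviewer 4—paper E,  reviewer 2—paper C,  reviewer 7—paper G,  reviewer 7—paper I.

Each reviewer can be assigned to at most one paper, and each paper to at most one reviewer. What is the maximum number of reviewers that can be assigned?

For example, pair reviewer 1→paper F, reviewer 2→paper C, reviewer 4→paper G, reviewer 5→paper B, reviewer 7→paper I.
The set {reviewer 1, reviewer 3, reviewer 6} has only 1 neighbour ({paper F}), so by Hall's theorem at most 5 of the 7 reviewers can be matched.

5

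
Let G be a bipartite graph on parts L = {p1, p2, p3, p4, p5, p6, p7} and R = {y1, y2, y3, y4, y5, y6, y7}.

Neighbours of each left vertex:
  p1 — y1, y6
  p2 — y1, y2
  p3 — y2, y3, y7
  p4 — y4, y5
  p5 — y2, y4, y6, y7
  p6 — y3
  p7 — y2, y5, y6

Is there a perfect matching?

For example, pair p1-y6, p2-y1, p3-y7, p4-y5, p5-y4, p6-y3, p7-y2.
All 7 left vertices are covered.

Yes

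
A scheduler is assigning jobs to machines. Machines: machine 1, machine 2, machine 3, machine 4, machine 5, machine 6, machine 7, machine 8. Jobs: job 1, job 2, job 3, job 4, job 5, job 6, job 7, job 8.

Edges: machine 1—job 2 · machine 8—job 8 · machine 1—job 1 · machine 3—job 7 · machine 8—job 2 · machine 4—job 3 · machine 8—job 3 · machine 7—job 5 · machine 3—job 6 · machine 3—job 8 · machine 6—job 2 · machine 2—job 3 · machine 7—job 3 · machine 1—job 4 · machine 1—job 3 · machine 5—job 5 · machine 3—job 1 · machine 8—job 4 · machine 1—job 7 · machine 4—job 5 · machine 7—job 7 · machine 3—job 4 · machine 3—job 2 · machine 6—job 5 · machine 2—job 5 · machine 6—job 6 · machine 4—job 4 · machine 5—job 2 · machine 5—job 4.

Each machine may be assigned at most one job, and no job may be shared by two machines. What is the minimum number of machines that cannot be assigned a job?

A valid assignment of size 8: machine 1→job 1, machine 2→job 5, machine 3→job 8, machine 4→job 3, machine 5→job 4, machine 6→job 6, machine 7→job 7, machine 8→job 2.
This saturates every machine, so 8 is the maximum.
That matches 8 of the 8, leaving 0 unmatched; no matching can do better.

0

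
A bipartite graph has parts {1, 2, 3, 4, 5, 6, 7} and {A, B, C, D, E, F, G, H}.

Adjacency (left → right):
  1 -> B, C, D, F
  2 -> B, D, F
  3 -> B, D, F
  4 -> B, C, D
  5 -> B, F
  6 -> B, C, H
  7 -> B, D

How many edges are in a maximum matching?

One maximum matching: 1–C, 2–D, 3–F, 4–B, 6–H.
The set {1, 2, 3, 4, 5, 7} has only 4 neighbours ({B, C, D, F}), so by Hall's theorem at most 5 of the 7 left vertices can be matched.

5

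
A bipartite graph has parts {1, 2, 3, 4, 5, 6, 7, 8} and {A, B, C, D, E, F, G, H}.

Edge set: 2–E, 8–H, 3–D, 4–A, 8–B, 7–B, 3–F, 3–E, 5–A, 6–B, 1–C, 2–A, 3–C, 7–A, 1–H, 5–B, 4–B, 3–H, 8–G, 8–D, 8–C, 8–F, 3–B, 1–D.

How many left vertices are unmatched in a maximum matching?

One maximum matching: 1-C, 2-E, 3-H, 4-A, 5-B, 8-G.
The set {4, 5, 6, 7} has only 2 neighbours ({A, B}), so by Hall's theorem at most 6 of the 8 left vertices can be matched.
That matches 6 of the 8, leaving 2 unmatched; no matching can do better.

2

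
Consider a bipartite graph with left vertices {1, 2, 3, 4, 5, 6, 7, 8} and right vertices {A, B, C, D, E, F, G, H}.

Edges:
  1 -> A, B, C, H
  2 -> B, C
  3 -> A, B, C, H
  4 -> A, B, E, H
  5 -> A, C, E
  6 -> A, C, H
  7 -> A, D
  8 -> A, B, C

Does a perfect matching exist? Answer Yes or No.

No

The set {1, 2, 3, 4, 5, 6, 8} has only 5 neighbours ({A, B, C, E, H}), so by Hall's theorem at most 6 of the 8 left vertices can be matched.
Hence no matching covers every left vertex.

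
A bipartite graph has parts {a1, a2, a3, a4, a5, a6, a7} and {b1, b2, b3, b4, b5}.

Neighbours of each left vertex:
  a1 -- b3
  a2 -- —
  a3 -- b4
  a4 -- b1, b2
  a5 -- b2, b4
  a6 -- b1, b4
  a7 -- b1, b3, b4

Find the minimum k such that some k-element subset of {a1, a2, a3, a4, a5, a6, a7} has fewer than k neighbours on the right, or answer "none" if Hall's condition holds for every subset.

Take S = {a2}. Its neighbourhood is {}, so |N(S)| = 0 < |S| = 1.

1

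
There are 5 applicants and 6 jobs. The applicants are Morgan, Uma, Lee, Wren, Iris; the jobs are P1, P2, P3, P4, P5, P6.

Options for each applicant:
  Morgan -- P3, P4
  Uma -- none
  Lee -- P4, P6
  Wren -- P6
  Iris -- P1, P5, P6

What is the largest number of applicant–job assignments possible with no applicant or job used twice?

4

A valid assignment of size 4: Morgan→P3, Lee→P4, Wren→P6, Iris→P1.
The set {Uma} has only 0 neighbours (∅), so by Hall's theorem at most 4 of the 5 applicants can be matched.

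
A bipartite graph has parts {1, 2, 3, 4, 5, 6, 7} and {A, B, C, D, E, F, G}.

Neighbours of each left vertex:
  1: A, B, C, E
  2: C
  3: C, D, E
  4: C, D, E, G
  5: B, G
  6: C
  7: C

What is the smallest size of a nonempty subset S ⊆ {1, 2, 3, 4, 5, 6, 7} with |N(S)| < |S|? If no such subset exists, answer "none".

Take S = {2, 6}. Its neighbourhood is {C}, so |N(S)| = 1 < |S| = 2.
No single vertex violates Hall's condition since each has at least one neighbour, so 2 is the minimum.

2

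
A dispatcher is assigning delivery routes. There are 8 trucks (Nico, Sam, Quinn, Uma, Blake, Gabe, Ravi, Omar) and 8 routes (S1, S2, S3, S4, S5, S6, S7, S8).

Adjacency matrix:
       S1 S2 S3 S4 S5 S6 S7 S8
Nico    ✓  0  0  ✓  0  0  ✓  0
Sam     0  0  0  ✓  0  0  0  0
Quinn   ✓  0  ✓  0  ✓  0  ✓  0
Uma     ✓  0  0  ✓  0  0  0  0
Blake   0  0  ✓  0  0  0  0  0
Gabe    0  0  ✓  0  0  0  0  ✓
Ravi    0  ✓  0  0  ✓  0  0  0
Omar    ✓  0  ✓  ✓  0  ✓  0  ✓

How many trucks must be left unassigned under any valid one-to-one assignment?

0

For example, pair Nico-S7, Sam-S4, Quinn-S5, Uma-S1, Blake-S3, Gabe-S8, Ravi-S2, Omar-S6.
All 8 trucks are matched, so no larger matching exists.
That matches 8 of the 8, leaving 0 unmatched; no matching can do better.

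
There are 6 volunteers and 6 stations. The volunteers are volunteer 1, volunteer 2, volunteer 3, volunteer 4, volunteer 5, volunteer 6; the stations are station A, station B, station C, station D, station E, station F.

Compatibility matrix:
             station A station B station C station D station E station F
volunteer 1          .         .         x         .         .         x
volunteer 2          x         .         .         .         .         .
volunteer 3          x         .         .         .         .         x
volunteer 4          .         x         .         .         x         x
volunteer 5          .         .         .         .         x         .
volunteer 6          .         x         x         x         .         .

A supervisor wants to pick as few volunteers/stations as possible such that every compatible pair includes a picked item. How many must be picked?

The 6 edges volunteer 1–station C, volunteer 2–station A, volunteer 3–station F, volunteer 4–station B, volunteer 5–station E, volunteer 6–station D form a matching, so any vertex cover needs at least 6 vertices (one per matched edge).
Conversely {volunteer 1, volunteer 2, volunteer 3, volunteer 4, volunteer 5, volunteer 6} meets every edge and has exactly 6 vertices, so 6 is optimal.

6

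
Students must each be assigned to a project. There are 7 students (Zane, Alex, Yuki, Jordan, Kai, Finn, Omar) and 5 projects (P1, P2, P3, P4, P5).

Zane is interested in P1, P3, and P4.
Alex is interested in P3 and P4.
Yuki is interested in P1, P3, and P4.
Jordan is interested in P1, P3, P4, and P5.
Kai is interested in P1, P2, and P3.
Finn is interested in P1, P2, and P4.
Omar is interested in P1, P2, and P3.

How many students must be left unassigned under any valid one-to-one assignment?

2

One maximum matching: Zane→P4, Alex→P3, Yuki→P1, Jordan→P5, Kai→P2.
The set {Zane, Alex, Yuki, Kai, Finn, Omar} has only 4 neighbours ({P1, P2, P3, P4}), so by Hall's theorem at most 5 of the 7 students can be matched.
That matches 5 of the 7, leaving 2 unmatched; no matching can do better.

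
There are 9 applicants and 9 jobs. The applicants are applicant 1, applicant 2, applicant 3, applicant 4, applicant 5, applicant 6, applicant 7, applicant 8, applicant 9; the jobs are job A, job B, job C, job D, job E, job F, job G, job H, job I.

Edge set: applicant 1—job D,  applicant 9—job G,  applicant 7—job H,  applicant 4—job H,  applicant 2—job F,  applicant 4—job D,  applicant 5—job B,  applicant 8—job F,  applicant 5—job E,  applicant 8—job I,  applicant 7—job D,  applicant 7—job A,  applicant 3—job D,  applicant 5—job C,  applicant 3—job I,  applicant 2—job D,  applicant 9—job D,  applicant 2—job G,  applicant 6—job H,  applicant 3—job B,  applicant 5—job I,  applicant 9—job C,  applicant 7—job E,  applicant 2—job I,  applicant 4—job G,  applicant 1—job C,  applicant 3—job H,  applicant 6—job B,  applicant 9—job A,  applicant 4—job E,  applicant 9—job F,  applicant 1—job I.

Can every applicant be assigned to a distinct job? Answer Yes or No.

For example, pair applicant 1-job D, applicant 2-job G, applicant 3-job H, applicant 4-job E, applicant 5-job C, applicant 6-job B, applicant 7-job A, applicant 8-job I, applicant 9-job F.
All 9 applicants are covered.

Yes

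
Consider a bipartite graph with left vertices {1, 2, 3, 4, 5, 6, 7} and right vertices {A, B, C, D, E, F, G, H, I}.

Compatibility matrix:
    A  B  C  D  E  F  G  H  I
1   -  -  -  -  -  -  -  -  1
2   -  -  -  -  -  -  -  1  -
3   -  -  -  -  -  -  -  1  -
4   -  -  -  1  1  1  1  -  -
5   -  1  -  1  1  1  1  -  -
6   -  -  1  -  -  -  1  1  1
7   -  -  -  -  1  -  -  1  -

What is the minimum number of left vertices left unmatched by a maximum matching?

1

A valid assignment of size 6: 1→I, 2→H, 4→D, 5→G, 6→C, 7→E.
The set {2, 3} has only 1 neighbour ({H}), so by Hall's theorem at most 6 of the 7 left vertices can be matched.
That matches 6 of the 7, leaving 1 unmatched; no matching can do better.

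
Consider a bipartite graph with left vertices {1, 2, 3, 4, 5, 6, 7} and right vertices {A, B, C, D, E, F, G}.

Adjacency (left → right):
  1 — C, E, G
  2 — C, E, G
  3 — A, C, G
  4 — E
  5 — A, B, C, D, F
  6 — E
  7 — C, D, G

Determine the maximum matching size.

6

One maximum matching: 1–C, 2–G, 3–A, 4–E, 5–B, 7–D.
The set {4, 6} has only 1 neighbour ({E}), so by Hall's theorem at most 6 of the 7 left vertices can be matched.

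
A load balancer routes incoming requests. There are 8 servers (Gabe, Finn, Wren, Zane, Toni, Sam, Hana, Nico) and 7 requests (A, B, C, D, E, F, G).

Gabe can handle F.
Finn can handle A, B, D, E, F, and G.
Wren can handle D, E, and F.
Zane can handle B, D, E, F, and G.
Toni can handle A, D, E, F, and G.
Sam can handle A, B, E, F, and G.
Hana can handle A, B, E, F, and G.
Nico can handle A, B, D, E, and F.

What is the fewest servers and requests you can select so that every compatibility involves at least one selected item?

6

The 6 edges Gabe–F, Finn–E, Wren–D, Zane–B, Toni–A, Sam–G form a matching, so any vertex cover needs at least 6 vertices (one per matched edge).
Conversely {A, B, D, E, F, G} meets every edge and has exactly 6 vertices, so 6 is optimal.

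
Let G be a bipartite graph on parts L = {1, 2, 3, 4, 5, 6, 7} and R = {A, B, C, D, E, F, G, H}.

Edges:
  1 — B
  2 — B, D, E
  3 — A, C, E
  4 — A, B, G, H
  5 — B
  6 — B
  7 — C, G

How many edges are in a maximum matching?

5

One maximum matching: 1–B, 2–D, 3–E, 4–G, 7–C.
The set {1, 5, 6} has only 1 neighbour ({B}), so by Hall's theorem at most 5 of the 7 left vertices can be matched.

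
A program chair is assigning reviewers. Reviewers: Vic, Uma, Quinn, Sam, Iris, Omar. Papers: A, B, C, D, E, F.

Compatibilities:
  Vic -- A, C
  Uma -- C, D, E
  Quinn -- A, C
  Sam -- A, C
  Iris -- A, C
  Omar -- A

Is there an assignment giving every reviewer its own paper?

The set {Vic, Quinn, Sam, Iris, Omar} has only 2 neighbours ({A, C}), so by Hall's theorem at most 3 of the 6 reviewers can be matched.
Hence no matching covers every reviewer.

No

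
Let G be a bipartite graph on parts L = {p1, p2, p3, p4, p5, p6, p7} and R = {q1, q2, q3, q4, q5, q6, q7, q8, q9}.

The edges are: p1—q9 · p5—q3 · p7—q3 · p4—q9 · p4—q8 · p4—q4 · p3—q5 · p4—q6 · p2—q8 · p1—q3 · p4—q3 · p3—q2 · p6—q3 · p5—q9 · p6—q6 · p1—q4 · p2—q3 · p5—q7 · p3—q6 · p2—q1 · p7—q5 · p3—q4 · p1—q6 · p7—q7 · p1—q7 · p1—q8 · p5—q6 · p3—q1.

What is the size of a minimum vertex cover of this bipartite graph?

7

A maximum matching has 7 edges (e.g. p1–q9, p2–q8, p3–q1, p4–q4, p5–q6, p6–q3, p7–q7).
By König's theorem the minimum vertex cover has the same size. One such cover is {p1, p2, p3, p4, p5, p6, p7}.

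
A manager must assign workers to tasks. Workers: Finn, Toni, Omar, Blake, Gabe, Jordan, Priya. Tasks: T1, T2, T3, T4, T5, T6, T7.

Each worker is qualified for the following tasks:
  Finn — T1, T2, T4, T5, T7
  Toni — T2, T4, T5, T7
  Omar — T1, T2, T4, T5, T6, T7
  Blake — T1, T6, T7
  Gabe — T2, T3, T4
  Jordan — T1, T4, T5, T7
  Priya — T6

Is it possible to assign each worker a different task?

Yes

For example, pair Finn→T1, Toni→T2, Omar→T4, Blake→T7, Gabe→T3, Jordan→T5, Priya→T6.
Every worker is matched, so this is a perfect matching.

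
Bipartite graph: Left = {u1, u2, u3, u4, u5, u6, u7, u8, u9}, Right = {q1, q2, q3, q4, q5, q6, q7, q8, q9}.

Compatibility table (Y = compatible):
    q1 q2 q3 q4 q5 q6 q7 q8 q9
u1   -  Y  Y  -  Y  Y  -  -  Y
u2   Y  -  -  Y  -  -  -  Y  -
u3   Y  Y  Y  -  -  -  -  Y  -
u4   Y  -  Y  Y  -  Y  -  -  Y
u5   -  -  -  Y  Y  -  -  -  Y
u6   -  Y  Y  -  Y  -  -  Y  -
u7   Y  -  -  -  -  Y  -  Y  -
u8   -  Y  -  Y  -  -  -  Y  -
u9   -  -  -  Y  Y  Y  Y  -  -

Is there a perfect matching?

A valid assignment of size 9: u1→q6, u2→q4, u3→q3, u4→q9, u5→q5, u6→q2, u7→q1, u8→q8, u9→q7.
Every left vertex is matched, so this is a perfect matching.

Yes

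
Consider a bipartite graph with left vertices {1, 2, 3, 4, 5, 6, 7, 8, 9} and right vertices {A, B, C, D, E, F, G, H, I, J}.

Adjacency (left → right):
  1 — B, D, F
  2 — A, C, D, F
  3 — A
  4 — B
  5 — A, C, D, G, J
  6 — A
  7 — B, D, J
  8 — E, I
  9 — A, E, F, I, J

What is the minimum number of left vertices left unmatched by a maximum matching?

1

One maximum matching: 1→F, 2→C, 3→A, 4→B, 5→G, 7→D, 8→E, 9→J.
The set {3, 6} has only 1 neighbour ({A}), so by Hall's theorem at most 8 of the 9 left vertices can be matched.
That matches 8 of the 9, leaving 1 unmatched; no matching can do better.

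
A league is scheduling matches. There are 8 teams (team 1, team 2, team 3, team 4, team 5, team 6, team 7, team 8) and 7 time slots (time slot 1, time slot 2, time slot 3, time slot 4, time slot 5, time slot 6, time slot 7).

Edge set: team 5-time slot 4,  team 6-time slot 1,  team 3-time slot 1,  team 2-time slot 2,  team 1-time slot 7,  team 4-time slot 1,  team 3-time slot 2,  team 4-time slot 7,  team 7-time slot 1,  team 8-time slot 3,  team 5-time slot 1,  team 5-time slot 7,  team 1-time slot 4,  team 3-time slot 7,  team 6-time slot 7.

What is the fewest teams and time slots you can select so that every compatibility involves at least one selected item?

The 5 edges team 1–time slot 4, team 2–time slot 2, team 3–time slot 1, team 4–time slot 7, team 8–time slot 3 form a matching, so any vertex cover needs at least 5 vertices (one per matched edge).
Conversely {team 8, time slot 1, time slot 2, time slot 4, time slot 7} meets every edge and has exactly 5 vertices, so 5 is optimal.

5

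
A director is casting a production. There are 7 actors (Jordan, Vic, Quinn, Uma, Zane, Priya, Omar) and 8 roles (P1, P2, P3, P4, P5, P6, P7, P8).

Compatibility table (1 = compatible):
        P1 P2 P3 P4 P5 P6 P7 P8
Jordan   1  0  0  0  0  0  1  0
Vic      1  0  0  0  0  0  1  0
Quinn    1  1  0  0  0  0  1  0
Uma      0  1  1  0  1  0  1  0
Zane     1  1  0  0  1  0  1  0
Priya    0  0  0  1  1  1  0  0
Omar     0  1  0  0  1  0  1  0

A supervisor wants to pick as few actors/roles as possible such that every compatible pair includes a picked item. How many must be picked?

{Uma, Priya, P1, P2, P5, P7} is a vertex cover of size 6: every edge has an endpoint in this set.
No smaller cover exists because Jordan–P7, Vic–P1, Quinn–P2, Uma–P3, Zane–P5, Priya–P6 is a matching of size 6, and a cover must include an endpoint of each of these disjoint edges (König's theorem).

6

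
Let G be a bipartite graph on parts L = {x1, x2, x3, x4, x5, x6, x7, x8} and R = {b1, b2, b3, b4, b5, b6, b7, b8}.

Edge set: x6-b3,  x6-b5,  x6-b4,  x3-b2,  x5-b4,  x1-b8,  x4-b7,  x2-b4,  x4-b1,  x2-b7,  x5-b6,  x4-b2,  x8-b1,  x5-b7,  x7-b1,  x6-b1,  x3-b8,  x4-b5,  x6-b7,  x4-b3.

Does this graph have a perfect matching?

No

The set {x7, x8} has only 1 neighbour ({b1}), so by Hall's theorem at most 7 of the 8 left vertices can be matched.
Hence no matching covers every left vertex.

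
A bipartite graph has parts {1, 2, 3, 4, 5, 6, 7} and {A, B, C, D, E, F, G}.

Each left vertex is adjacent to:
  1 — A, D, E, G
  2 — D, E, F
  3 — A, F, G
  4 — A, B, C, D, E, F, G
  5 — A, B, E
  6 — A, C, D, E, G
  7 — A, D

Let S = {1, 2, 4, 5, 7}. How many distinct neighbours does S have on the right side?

7

The union of neighbours of {1, 2, 4, 5, 7} is {A, B, C, D, E, F, G}, which has 7 elements.
Since |N(S)| = 7 ≥ |S| = 5, Hall's condition holds for this subset.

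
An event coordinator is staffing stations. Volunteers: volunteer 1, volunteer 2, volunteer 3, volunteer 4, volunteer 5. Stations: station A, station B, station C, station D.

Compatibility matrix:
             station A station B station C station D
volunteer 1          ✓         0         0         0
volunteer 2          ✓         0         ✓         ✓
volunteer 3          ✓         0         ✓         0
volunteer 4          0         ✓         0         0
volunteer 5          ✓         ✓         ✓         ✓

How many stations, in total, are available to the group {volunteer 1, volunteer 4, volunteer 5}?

4

The union of neighbours of {volunteer 1, volunteer 4, volunteer 5} is {station A, station B, station C, station D}, which has 4 elements.
Since |N(S)| = 4 ≥ |S| = 3, Hall's condition holds for this subset.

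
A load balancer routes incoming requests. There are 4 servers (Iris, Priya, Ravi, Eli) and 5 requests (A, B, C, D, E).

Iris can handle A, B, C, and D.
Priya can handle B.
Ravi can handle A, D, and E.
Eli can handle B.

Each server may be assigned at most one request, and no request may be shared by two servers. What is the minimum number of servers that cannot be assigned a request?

1

For example, pair Iris-C, Priya-B, Ravi-E.
The set {Priya, Eli} has only 1 neighbour ({B}), so by Hall's theorem at most 3 of the 4 servers can be matched.
That matches 3 of the 4, leaving 1 unmatched; no matching can do better.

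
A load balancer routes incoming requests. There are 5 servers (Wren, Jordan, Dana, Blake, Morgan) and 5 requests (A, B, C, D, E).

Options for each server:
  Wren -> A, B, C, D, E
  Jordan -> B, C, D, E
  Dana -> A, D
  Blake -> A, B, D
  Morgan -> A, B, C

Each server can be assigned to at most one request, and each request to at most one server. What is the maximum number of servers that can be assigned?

A valid assignment of size 5: Wren-E, Jordan-C, Dana-A, Blake-D, Morgan-B.
This saturates every server, so 5 is the maximum.

5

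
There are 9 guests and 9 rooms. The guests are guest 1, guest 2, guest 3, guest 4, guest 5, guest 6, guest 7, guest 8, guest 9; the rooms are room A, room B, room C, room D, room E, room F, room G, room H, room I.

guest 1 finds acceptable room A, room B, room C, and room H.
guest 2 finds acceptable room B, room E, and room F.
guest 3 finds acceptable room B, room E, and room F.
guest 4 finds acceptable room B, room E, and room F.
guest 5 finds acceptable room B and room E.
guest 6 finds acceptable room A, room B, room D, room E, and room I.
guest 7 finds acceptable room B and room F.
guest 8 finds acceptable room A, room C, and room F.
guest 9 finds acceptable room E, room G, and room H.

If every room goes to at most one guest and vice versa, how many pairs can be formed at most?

One maximum matching: guest 1→room H, guest 2→room B, guest 3→room E, guest 4→room F, guest 6→room I, guest 8→room C, guest 9→room G.
The set {guest 2, guest 3, guest 4, guest 5, guest 7} has only 3 neighbours ({room B, room E, room F}), so by Hall's theorem at most 7 of the 9 guests can be matched.

7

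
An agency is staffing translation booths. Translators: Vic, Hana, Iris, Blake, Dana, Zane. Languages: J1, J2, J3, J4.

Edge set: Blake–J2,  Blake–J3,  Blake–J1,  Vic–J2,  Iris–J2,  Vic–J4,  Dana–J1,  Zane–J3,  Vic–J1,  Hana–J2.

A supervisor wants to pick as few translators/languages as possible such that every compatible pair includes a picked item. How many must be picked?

A maximum matching has 4 edges (e.g. Vic–J4, Hana–J2, Blake–J3, Dana–J1).
By König's theorem the minimum vertex cover has the same size. One such cover is {Vic, J1, J2, J3}.

4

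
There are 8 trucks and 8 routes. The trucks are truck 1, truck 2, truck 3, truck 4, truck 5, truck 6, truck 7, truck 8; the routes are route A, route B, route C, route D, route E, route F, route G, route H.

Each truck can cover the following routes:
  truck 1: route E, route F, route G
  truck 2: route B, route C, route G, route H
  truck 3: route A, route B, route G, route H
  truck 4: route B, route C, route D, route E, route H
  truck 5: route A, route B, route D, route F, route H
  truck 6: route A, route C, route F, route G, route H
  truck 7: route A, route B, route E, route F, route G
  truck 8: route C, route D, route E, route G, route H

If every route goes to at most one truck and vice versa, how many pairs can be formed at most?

8

For example, pair truck 1-route F, truck 2-route B, truck 3-route H, truck 4-route D, truck 5-route A, truck 6-route C, truck 7-route G, truck 8-route E.
All 8 trucks are matched, so no larger matching exists.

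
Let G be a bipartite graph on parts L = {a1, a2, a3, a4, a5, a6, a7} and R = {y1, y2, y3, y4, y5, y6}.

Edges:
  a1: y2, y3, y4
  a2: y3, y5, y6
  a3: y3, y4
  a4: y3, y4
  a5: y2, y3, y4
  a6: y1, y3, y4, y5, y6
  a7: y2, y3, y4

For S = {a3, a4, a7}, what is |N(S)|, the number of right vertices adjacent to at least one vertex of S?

3

The union of neighbours of {a3, a4, a7} is {y2, y3, y4}, which has 3 elements.
Since |N(S)| = 3 ≥ |S| = 3, Hall's condition holds for this subset.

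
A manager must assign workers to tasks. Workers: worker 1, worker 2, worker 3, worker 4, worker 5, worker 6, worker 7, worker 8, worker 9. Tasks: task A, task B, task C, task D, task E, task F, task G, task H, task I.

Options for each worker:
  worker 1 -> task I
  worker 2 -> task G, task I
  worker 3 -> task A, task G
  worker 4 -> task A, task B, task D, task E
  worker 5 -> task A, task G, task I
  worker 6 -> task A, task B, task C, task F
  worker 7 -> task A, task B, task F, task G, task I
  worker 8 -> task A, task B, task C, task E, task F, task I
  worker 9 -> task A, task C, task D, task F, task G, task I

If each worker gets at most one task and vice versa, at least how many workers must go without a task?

1

For example, pair worker 1→task I, worker 2→task G, worker 3→task A, worker 4→task D, worker 6→task C, worker 7→task B, worker 8→task E, worker 9→task F.
The set {worker 1, worker 2, worker 3, worker 5} has only 3 neighbours ({task A, task G, task I}), so by Hall's theorem at most 8 of the 9 workers can be matched.
That matches 8 of the 9, leaving 1 unmatched; no matching can do better.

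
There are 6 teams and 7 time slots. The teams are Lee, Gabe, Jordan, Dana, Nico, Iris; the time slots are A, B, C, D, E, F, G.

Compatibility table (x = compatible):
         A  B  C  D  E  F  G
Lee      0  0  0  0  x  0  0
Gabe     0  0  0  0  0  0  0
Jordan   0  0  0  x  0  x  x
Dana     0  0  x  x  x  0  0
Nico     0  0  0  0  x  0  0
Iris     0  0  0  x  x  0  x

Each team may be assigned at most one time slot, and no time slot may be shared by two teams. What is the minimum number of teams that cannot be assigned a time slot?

For example, pair Lee→E, Jordan→F, Dana→C, Iris→D.
The set {Lee, Gabe, Nico} has only 1 neighbour ({E}), so by Hall's theorem at most 4 of the 6 teams can be matched.
That matches 4 of the 6, leaving 2 unmatched; no matching can do better.

2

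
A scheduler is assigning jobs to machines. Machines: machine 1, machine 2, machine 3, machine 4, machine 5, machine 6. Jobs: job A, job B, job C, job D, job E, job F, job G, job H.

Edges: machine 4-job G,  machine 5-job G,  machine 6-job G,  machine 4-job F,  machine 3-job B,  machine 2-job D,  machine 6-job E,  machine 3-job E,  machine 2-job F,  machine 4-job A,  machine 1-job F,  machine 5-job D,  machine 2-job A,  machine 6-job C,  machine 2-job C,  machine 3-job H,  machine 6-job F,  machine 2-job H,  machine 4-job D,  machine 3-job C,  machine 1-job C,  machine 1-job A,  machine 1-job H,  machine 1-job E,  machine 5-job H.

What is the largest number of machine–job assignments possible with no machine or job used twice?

One maximum matching: machine 1-job H, machine 2-job F, machine 3-job E, machine 4-job A, machine 5-job D, machine 6-job G.
This saturates every machine, so 6 is the maximum.

6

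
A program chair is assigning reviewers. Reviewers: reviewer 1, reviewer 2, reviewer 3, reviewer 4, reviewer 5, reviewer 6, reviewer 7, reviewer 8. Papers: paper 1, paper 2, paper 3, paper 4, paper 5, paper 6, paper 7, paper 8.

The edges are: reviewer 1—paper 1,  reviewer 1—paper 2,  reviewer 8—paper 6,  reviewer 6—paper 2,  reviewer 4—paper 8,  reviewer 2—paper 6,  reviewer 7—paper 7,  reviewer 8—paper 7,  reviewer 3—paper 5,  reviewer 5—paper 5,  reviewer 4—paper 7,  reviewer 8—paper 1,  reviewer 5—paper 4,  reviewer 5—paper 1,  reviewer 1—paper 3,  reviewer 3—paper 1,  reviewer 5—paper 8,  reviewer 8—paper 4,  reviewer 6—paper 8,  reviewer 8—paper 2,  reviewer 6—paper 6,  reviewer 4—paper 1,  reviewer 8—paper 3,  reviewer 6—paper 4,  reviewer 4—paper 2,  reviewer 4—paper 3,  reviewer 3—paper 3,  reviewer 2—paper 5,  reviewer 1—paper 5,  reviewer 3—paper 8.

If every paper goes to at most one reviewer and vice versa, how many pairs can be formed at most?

8

A valid assignment of size 8: reviewer 1–paper 1, reviewer 2–paper 5, reviewer 3–paper 8, reviewer 4–paper 3, reviewer 5–paper 4, reviewer 6–paper 6, reviewer 7–paper 7, reviewer 8–paper 2.
All 8 reviewers are matched, so no larger matching exists.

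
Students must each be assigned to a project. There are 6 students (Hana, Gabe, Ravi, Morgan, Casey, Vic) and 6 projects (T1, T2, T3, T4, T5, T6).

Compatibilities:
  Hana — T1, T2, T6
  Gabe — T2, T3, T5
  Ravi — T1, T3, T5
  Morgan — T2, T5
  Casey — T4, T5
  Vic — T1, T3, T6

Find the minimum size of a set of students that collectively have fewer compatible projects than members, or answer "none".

none

A matching saturating every student exists, for instance Hana→T2, Gabe→T3, Ravi→T1, Morgan→T5, Casey→T4, Vic→T6.
By Hall's marriage theorem, this means |N(S)| ≥ |S| for every subset S, so no violating subset exists.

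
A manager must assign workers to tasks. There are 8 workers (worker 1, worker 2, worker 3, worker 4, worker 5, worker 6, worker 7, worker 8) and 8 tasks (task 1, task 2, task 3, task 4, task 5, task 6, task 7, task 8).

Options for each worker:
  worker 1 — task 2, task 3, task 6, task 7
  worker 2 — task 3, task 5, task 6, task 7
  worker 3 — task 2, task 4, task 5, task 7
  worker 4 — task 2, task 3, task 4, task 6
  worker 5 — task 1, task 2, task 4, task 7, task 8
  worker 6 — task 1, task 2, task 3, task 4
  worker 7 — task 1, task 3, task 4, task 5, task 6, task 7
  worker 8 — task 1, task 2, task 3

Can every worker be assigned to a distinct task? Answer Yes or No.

A valid assignment of size 8: worker 1→task 3, worker 2→task 7, worker 3→task 5, worker 4→task 6, worker 5→task 8, worker 6→task 1, worker 7→task 4, worker 8→task 2.
Every worker is matched, so this is a perfect matching.

Yes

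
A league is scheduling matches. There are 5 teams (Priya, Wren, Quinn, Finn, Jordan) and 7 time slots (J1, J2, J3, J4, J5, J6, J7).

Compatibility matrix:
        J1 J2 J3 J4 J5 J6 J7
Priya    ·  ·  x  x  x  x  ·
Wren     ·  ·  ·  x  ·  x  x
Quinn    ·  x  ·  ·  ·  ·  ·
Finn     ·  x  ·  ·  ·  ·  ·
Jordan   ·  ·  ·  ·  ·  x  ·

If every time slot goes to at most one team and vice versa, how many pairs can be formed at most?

A valid assignment of size 4: Priya→J3, Wren→J7, Quinn→J2, Jordan→J6.
The set {Quinn, Finn} has only 1 neighbour ({J2}), so by Hall's theorem at most 4 of the 5 teams can be matched.

4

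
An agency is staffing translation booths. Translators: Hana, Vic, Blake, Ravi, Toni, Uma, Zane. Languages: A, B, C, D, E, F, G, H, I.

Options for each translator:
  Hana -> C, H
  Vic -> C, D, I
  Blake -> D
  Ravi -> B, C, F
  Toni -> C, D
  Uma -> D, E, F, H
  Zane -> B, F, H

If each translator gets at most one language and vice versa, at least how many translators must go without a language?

A valid assignment of size 7: Hana–H, Vic–I, Blake–D, Ravi–F, Toni–C, Uma–E, Zane–B.
This saturates every translator, so 7 is the maximum.
That matches 7 of the 7, leaving 0 unmatched; no matching can do better.

0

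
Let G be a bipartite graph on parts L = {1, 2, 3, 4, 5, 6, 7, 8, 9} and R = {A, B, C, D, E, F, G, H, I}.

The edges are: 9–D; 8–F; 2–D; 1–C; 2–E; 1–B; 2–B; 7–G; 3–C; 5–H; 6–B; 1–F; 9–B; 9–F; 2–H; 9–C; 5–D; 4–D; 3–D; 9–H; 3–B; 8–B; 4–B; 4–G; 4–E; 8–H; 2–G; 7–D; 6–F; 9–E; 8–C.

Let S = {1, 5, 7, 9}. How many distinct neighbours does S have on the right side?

The union of neighbours of {1, 5, 7, 9} is {B, C, D, E, F, G, H}, which has 7 elements.
Since |N(S)| = 7 ≥ |S| = 4, Hall's condition holds for this subset.

7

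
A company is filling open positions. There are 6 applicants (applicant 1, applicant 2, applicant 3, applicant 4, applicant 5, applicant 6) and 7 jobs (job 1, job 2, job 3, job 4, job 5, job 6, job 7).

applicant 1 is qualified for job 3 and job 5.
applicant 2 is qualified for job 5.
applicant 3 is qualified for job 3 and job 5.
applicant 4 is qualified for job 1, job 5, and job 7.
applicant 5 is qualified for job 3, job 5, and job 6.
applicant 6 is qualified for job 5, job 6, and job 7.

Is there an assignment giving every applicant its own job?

The set {applicant 1, applicant 2, applicant 3} has only 2 neighbours ({job 3, job 5}), so by Hall's theorem at most 5 of the 6 applicants can be matched.
Hence no matching covers every applicant.

No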